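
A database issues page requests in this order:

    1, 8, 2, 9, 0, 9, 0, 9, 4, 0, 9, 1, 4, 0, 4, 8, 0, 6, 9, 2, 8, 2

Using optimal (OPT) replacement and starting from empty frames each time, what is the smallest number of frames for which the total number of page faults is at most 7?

f=1: 22 faults
f=2: 13 faults
f=3: 11 faults
f=4: 9 faults
f=5: 8 faults
f=6: 7 faults
f=7: 7 faults
Smallest f with faults ≤ 7 is 6.

6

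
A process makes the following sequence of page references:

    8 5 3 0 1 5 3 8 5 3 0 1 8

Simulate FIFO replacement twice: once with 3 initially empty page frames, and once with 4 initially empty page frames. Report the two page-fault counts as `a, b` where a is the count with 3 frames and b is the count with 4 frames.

10, 11

3 frames: F F F F F F F F . . F F . → 10 faults.
4 frames: F F F F F . . F F F F F F → 11 faults.
11 > 10: adding a frame increased faults — Belady's anomaly.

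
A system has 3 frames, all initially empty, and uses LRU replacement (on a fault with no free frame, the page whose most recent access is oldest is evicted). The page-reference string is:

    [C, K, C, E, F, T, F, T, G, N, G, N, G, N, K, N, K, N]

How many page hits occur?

C -> fault, frames {C}
K -> fault, frames {C,K}
C -> hit
E -> fault, frames {K,C,E}
F -> fault, evict K, frames {C,E,F}
T -> fault, evict C, frames {E,F,T}
F -> hit
T -> hit
G -> fault, evict E, frames {F,T,G}
N -> fault, evict F, frames {T,G,N}
G -> hit
N -> hit
G -> hit
N -> hit
K -> fault, evict T, frames {G,N,K}
N -> hit
K -> hit
N -> hit
Hits: 10.

10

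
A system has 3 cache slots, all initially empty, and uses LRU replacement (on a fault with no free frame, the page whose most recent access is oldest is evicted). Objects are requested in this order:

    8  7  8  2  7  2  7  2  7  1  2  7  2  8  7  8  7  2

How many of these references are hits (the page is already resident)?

8 -> miss, frames {8}
7 -> miss, frames {8,7}
8 -> hit
2 -> miss, frames {7,8,2}
7 -> hit
2 -> hit
7 -> hit
2 -> hit
7 -> hit
1 -> miss, evict 8, frames {2,7,1}
2 -> hit
7 -> hit
2 -> hit
8 -> miss, evict 1, frames {7,2,8}
7 -> hit
8 -> hit
7 -> hit
2 -> hit
Hits: 13.

13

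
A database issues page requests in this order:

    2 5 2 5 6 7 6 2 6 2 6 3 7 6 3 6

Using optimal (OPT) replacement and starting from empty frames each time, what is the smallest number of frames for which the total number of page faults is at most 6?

3

f=1: 16 faults
f=2: 8 faults
f=3: 5 faults
f=4: 5 faults
f=5: 5 faults
Smallest f with faults ≤ 6 is 3.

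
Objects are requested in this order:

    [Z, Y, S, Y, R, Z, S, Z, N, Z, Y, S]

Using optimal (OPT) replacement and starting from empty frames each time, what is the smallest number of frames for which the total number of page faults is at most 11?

f=1: 12 faults
f=2: 8 faults
f=3: 6 faults
f=4: 5 faults
f=5: 5 faults
Smallest f with faults ≤ 11 is 2.

2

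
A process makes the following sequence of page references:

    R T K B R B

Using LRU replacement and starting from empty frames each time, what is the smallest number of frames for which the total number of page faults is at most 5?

f=1: 6 faults
f=2: 5 faults
f=3: 5 faults
f=4: 4 faults
Smallest f with faults ≤ 5 is 2.

2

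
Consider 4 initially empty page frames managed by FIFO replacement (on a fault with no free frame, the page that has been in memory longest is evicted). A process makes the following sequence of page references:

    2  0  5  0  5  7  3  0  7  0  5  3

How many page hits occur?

2: fault, frames (2)
0: fault, frames (2 0)
5: fault, frames (2 0 5)
0: hit
5: hit
7: fault, frames (2 0 5 7)
3: fault, evict 2, frames (0 5 7 3)
0: hit
7: hit
0: hit
5: hit
3: hit
Hits: 7.

7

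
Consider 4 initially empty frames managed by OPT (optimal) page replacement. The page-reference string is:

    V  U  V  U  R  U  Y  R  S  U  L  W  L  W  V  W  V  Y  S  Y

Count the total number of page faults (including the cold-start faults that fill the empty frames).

V: miss, frames (V)
U: miss, frames (V U)
V: hit
U: hit
R: miss, frames (V U R)
U: hit
Y: miss, frames (V U R Y)
R: hit
S: miss, evict R, frames (V U Y S)
U: hit
L: miss, evict U, frames (V Y S L)
W: miss, evict S, frames (V Y L W)
L: hit
W: hit
V: hit
W: hit
V: hit
Y: hit
S: miss, evict W, frames (V Y L S)
Y: hit
Page faults: 8.

8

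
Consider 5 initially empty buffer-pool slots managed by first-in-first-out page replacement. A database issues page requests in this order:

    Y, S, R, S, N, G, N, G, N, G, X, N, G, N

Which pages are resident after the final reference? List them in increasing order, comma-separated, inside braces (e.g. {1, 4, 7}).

{G, N, R, S, X}

Y: fault, frames (Y)
S: fault, frames (Y S)
R: fault, frames (Y S R)
S: hit
N: fault, frames (Y S R N)
G: fault, frames (Y S R N G)
N: hit
G: hit
N: hit
G: hit
X: fault, evict Y, frames (S R N G X)
N: hit
G: hit
N: hit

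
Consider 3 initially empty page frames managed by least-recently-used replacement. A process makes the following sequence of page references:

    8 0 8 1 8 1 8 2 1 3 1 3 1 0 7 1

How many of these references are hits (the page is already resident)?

9

8: fault, frames [8]
0: fault, frames [8, 0]
8: hit
1: fault, frames [0, 8, 1]
8: hit
1: hit
8: hit
2: fault, evict 0, frames [1, 8, 2]
1: hit
3: fault, evict 8, frames [2, 1, 3]
1: hit
3: hit
1: hit
0: fault, evict 2, frames [3, 1, 0]
7: fault, evict 3, frames [1, 0, 7]
1: hit
Hits: 9.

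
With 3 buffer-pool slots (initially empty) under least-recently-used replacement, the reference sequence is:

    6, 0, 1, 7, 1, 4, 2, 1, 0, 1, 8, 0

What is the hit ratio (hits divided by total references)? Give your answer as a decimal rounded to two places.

6 -> miss, frames [6]
0 -> miss, frames [6, 0]
1 -> miss, frames [6, 0, 1]
7 -> miss, evict 6, frames [0, 1, 7]
1 -> hit
4 -> miss, evict 0, frames [7, 1, 4]
2 -> miss, evict 7, frames [1, 4, 2]
1 -> hit
0 -> miss, evict 4, frames [2, 1, 0]
1 -> hit
8 -> miss, evict 2, frames [0, 1, 8]
0 -> hit
Hits: 4 of 12 references → 4/12 = 0.3333.

0.33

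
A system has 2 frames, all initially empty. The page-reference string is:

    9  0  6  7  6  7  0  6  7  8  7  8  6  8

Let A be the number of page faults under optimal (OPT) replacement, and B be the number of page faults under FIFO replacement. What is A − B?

-1

Under OPT: F F F F . . F . F F . . F . → 8 faults.
Under FIFO: F F F F . . F F F F . . F . → 9 faults.
A − B = 8 − 9 = -1.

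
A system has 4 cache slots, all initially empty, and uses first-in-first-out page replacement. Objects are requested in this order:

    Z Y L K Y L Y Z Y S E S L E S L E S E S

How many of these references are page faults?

6

Z → miss, frames [Z]
Y → miss, frames [Z, Y]
L → miss, frames [Z, Y, L]
K → miss, frames [Z, Y, L, K]
Y → hit
L → hit
Y → hit
Z → hit
Y → hit
S → miss, evict Z, frames [Y, L, K, S]
E → miss, evict Y, frames [L, K, S, E]
S → hit
L → hit
E → hit
S → hit
L → hit
E → hit
S → hit
E → hit
S → hit
Page faults: 6.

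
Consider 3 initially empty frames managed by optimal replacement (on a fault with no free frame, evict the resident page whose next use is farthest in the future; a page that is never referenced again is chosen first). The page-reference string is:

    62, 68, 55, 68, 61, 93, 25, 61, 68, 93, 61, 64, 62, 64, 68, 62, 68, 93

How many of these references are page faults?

62 → miss, frames [62]
68 → miss, frames [62, 68]
55 → miss, frames [62, 68, 55]
68 → hit
61 → miss, evict 55, frames [62, 68, 61]
93 → miss, evict 62, frames [68, 61, 93]
25 → miss, evict 93, frames [68, 61, 25]
61 → hit
68 → hit
93 → miss, evict 25, frames [68, 61, 93]
61 → hit
64 → miss, evict 61, frames [68, 93, 64]
62 → miss, evict 93, frames [68, 64, 62]
64 → hit
68 → hit
62 → hit
68 → hit
93 → miss, evict 62, frames [68, 64, 93]
Page faults: 10.

10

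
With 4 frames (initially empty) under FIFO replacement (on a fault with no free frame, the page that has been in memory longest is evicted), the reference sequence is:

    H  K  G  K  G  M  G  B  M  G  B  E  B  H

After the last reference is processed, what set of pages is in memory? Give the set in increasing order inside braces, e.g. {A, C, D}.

H -> fault, frames [H]
K -> fault, frames [H, K]
G -> fault, frames [H, K, G]
K -> hit
G -> hit
M -> fault, frames [H, K, G, M]
G -> hit
B -> fault, evict H, frames [K, G, M, B]
M -> hit
G -> hit
B -> hit
E -> fault, evict K, frames [G, M, B, E]
B -> hit
H -> fault, evict G, frames [M, B, E, H]

{B, E, H, M}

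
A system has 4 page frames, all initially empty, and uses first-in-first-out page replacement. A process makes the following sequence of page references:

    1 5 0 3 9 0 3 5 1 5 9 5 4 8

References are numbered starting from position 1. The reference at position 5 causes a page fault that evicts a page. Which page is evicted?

pos 1: 1 -> fault, frames {1}
pos 2: 5 -> fault, frames {1,5}
pos 3: 0 -> fault, frames {1,5,0}
pos 4: 3 -> fault, frames {1,5,0,3}
pos 5: 9 -> fault, evict 1, frames {5,0,3,9}
At position 5, page 1 is evicted.

1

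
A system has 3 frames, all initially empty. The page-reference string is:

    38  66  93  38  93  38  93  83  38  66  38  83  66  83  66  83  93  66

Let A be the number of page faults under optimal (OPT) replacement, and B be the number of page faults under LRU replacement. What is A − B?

Under OPT: F F F . . . . F . . . . . . . . F . → 5 faults.
Under LRU: F F F . . . . F . F . . . . . . F . → 6 faults.
A − B = 5 − 6 = -1.

-1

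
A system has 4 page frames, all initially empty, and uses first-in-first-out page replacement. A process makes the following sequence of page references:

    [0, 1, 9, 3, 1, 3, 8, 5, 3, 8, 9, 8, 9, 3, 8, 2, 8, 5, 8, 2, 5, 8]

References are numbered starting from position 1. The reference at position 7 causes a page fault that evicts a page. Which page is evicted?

pos 1: 0: fault, frames {0}
pos 2: 1: fault, frames {0,1}
pos 3: 9: fault, frames {0,1,9}
pos 4: 3: fault, frames {0,1,9,3}
pos 5: 1: hit
pos 6: 3: hit
pos 7: 8: fault, evict 0, frames {1,9,3,8}
At position 7, page 0 is evicted.

0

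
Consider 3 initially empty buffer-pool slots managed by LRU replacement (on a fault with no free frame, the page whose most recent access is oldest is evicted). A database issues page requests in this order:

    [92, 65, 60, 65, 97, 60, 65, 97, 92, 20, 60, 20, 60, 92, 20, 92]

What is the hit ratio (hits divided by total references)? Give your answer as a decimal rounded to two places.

0.56

92 -> miss, frames {92}
65 -> miss, frames {92,65}
60 -> miss, frames {92,65,60}
65 -> hit
97 -> miss, evict 92, frames {60,65,97}
60 -> hit
65 -> hit
97 -> hit
92 -> miss, evict 60, frames {65,97,92}
20 -> miss, evict 65, frames {97,92,20}
60 -> miss, evict 97, frames {92,20,60}
20 -> hit
60 -> hit
92 -> hit
20 -> hit
92 -> hit
Hits: 9 of 16 references → 9/16 = 0.5625.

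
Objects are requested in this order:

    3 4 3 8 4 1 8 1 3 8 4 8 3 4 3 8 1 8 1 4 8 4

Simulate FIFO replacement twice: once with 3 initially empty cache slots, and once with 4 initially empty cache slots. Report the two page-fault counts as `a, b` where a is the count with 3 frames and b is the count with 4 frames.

3 frames: F F . F . F . . F . F F . . . . F . . . . . → 8 faults.
4 frames: F F . F . F . . . . . . . . . . . . . . . . → 4 faults.
4 < 8: adding a frame reduced faults, as is typical.

8, 4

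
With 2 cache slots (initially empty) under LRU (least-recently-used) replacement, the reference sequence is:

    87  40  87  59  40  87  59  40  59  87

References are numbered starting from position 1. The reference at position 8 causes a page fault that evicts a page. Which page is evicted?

pos 1: 87 -> miss, frames {87}
pos 2: 40 -> miss, frames {87,40}
pos 3: 87 -> hit
pos 4: 59 -> miss, evict 40, frames {87,59}
pos 5: 40 -> miss, evict 87, frames {59,40}
pos 6: 87 -> miss, evict 59, frames {40,87}
pos 7: 59 -> miss, evict 40, frames {87,59}
pos 8: 40 -> miss, evict 87, frames {59,40}
At position 8, page 87 is evicted.

87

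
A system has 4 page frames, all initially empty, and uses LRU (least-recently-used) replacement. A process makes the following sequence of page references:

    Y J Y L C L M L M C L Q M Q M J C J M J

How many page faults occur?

Y: fault, frames [Y]
J: fault, frames [Y, J]
Y: hit
L: fault, frames [J, Y, L]
C: fault, frames [J, Y, L, C]
L: hit
M: fault, evict J, frames [Y, C, L, M]
L: hit
M: hit
C: hit
L: hit
Q: fault, evict Y, frames [M, C, L, Q]
M: hit
Q: hit
M: hit
J: fault, evict C, frames [L, Q, M, J]
C: fault, evict L, frames [Q, M, J, C]
J: hit
M: hit
J: hit
Page faults: 8.

8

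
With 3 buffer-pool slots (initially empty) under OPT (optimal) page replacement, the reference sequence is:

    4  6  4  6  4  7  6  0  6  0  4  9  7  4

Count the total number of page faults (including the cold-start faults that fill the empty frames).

6

4 -> miss, frames [4]
6 -> miss, frames [4, 6]
4 -> hit
6 -> hit
4 -> hit
7 -> miss, frames [4, 6, 7]
6 -> hit
0 -> miss, evict 7, frames [4, 6, 0]
6 -> hit
0 -> hit
4 -> hit
9 -> miss, evict 0, frames [4, 6, 9]
7 -> miss, evict 9, frames [4, 6, 7]
4 -> hit
Page faults: 6.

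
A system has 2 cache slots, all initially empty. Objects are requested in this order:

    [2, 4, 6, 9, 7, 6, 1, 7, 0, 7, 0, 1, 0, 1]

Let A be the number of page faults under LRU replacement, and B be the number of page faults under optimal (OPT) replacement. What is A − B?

2

Under LRU: F F F F F F F F F . . F . . → 10 faults.
Under OPT: F F F F F . F . F . . F . . → 8 faults.
A − B = 10 − 8 = 2.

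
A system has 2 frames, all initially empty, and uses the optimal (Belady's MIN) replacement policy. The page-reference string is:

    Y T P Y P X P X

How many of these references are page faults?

Y → miss, frames (Y)
T → miss, frames (Y T)
P → miss, evict T, frames (Y P)
Y → hit
P → hit
X → miss, evict Y, frames (P X)
P → hit
X → hit
Page faults: 4.

4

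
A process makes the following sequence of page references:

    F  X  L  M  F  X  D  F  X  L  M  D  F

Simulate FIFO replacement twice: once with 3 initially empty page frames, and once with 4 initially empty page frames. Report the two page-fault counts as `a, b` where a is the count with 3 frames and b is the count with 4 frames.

10, 11

3 frames: F F F F F F F . . F F . F → 10 faults.
4 frames: F F F F . . F F F F F F F → 11 faults.
11 > 10: adding a frame increased faults — Belady's anomaly.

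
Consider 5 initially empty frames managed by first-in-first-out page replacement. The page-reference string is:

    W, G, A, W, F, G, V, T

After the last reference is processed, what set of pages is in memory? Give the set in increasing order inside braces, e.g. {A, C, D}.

{A, F, G, T, V}

W → miss, frames (W)
G → miss, frames (W G)
A → miss, frames (W G A)
W → hit
F → miss, frames (W G A F)
G → hit
V → miss, frames (W G A F V)
T → miss, evict W, frames (G A F V T)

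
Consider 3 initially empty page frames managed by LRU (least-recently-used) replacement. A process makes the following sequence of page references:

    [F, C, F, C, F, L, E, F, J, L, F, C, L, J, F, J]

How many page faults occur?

F: miss, frames (F)
C: miss, frames (F C)
F: hit
C: hit
F: hit
L: miss, frames (C F L)
E: miss, evict C, frames (F L E)
F: hit
J: miss, evict L, frames (E F J)
L: miss, evict E, frames (F J L)
F: hit
C: miss, evict J, frames (L F C)
L: hit
J: miss, evict F, frames (C L J)
F: miss, evict C, frames (L J F)
J: hit
Page faults: 9.

9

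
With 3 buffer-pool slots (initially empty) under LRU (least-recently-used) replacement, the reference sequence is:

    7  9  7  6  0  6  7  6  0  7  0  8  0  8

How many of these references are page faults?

5

7 → fault, frames {7}
9 → fault, frames {7,9}
7 → hit
6 → fault, frames {9,7,6}
0 → fault, evict 9, frames {7,6,0}
6 → hit
7 → hit
6 → hit
0 → hit
7 → hit
0 → hit
8 → fault, evict 6, frames {7,0,8}
0 → hit
8 → hit
Page faults: 5.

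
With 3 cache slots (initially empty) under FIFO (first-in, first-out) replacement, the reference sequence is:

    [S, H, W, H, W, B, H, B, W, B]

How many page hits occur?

6

S -> miss, frames [S]
H -> miss, frames [S, H]
W -> miss, frames [S, H, W]
H -> hit
W -> hit
B -> miss, evict S, frames [H, W, B]
H -> hit
B -> hit
W -> hit
B -> hit
Hits: 6.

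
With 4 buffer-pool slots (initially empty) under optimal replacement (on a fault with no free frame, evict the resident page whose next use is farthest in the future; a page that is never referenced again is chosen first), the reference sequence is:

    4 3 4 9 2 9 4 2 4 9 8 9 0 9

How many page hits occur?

4 → miss, frames {4}
3 → miss, frames {4,3}
4 → hit
9 → miss, frames {4,3,9}
2 → miss, frames {4,3,9,2}
9 → hit
4 → hit
2 → hit
4 → hit
9 → hit
8 → miss, evict 2, frames {4,3,9,8}
9 → hit
0 → miss, evict 8, frames {4,3,9,0}
9 → hit
Hits: 8.

8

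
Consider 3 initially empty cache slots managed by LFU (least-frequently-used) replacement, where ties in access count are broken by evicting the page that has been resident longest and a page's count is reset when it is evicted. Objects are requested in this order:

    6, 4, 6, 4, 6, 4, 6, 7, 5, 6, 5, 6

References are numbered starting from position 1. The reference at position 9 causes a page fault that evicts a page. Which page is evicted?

7

pos 1: 6: miss, frames {6}
pos 2: 4: miss, frames {6,4}
pos 3: 6: hit
pos 4: 4: hit
pos 5: 6: hit
pos 6: 4: hit
pos 7: 6: hit
pos 8: 7: miss, frames {6,4,7}
pos 9: 5: miss, evict 7, frames {6,4,5}
At position 9, page 7 is evicted.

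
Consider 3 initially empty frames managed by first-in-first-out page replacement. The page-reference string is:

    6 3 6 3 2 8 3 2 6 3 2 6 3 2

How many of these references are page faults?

7

6 -> miss, frames [6]
3 -> miss, frames [6, 3]
6 -> hit
3 -> hit
2 -> miss, frames [6, 3, 2]
8 -> miss, evict 6, frames [3, 2, 8]
3 -> hit
2 -> hit
6 -> miss, evict 3, frames [2, 8, 6]
3 -> miss, evict 2, frames [8, 6, 3]
2 -> miss, evict 8, frames [6, 3, 2]
6 -> hit
3 -> hit
2 -> hit
Page faults: 7.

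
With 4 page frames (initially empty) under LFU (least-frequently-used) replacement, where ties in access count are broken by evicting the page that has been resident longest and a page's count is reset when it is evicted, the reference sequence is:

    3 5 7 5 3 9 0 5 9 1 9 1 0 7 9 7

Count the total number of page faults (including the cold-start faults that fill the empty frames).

3 -> fault, frames {3}
5 -> fault, frames {3,5}
7 -> fault, frames {3,5,7}
5 -> hit
3 -> hit
9 -> fault, frames {3,5,7,9}
0 -> fault, evict 7, frames {3,5,9,0}
5 -> hit
9 -> hit
1 -> fault, evict 0, frames {3,5,9,1}
9 -> hit
1 -> hit
0 -> fault, evict 3, frames {5,9,1,0}
7 -> fault, evict 0, frames {5,9,1,7}
9 -> hit
7 -> hit
Page faults: 8.

8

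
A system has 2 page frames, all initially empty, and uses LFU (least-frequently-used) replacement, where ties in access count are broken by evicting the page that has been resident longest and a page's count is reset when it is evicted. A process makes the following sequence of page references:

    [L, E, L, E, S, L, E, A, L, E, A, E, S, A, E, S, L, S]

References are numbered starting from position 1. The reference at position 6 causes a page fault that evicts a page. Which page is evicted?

S

pos 1: L → fault, frames [L]
pos 2: E → fault, frames [L, E]
pos 3: L → hit
pos 4: E → hit
pos 5: S → fault, evict L, frames [E, S]
pos 6: L → fault, evict S, frames [E, L]
At position 6, page S is evicted.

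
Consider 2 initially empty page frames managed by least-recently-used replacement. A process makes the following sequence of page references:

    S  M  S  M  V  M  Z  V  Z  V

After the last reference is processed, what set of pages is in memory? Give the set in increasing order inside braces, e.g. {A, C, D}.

S → fault, frames {S}
M → fault, frames {S,M}
S → hit
M → hit
V → fault, evict S, frames {M,V}
M → hit
Z → fault, evict V, frames {M,Z}
V → fault, evict M, frames {Z,V}
Z → hit
V → hit

{V, Z}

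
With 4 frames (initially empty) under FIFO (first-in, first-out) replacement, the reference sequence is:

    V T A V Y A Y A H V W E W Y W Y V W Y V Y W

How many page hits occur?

V → miss, frames (V)
T → miss, frames (V T)
A → miss, frames (V T A)
V → hit
Y → miss, frames (V T A Y)
A → hit
Y → hit
A → hit
H → miss, evict V, frames (T A Y H)
V → miss, evict T, frames (A Y H V)
W → miss, evict A, frames (Y H V W)
E → miss, evict Y, frames (H V W E)
W → hit
Y → miss, evict H, frames (V W E Y)
W → hit
Y → hit
V → hit
W → hit
Y → hit
V → hit
Y → hit
W → hit
Hits: 13.

13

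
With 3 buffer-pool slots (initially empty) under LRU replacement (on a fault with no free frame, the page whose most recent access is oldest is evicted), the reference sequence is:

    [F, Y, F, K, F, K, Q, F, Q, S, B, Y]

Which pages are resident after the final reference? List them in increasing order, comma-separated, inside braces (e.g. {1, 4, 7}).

F -> fault, frames (F)
Y -> fault, frames (F Y)
F -> hit
K -> fault, frames (Y F K)
F -> hit
K -> hit
Q -> fault, evict Y, frames (F K Q)
F -> hit
Q -> hit
S -> fault, evict K, frames (F Q S)
B -> fault, evict F, frames (Q S B)
Y -> fault, evict Q, frames (S B Y)

{B, S, Y}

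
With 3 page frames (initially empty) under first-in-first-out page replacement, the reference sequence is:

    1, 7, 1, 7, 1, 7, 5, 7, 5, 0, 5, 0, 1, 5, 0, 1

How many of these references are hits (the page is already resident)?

1 -> miss, frames [1]
7 -> miss, frames [1, 7]
1 -> hit
7 -> hit
1 -> hit
7 -> hit
5 -> miss, frames [1, 7, 5]
7 -> hit
5 -> hit
0 -> miss, evict 1, frames [7, 5, 0]
5 -> hit
0 -> hit
1 -> miss, evict 7, frames [5, 0, 1]
5 -> hit
0 -> hit
1 -> hit
Hits: 11.

11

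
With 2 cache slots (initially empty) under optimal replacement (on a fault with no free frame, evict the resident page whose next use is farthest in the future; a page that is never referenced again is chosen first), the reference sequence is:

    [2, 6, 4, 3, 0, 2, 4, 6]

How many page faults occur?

2 → miss, frames {2}
6 → miss, frames {2,6}
4 → miss, evict 6, frames {2,4}
3 → miss, evict 4, frames {2,3}
0 → miss, evict 3, frames {2,0}
2 → hit
4 → miss, evict 0, frames {2,4}
6 → miss, evict 4, frames {2,6}
Page faults: 7.

7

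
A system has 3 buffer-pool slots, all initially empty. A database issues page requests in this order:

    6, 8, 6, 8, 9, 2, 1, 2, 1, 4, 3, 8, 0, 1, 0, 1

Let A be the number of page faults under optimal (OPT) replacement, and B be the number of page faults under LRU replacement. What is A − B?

Under OPT: F F . . F F F . . F F . F . . . → 8 faults.
Under LRU: F F . . F F F . . F F F F F . . → 10 faults.
A − B = 8 − 10 = -2.

-2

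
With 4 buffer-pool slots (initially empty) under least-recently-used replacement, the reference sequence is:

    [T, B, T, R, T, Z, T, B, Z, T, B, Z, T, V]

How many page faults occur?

5

T: fault, frames [T]
B: fault, frames [T, B]
T: hit
R: fault, frames [B, T, R]
T: hit
Z: fault, frames [B, R, T, Z]
T: hit
B: hit
Z: hit
T: hit
B: hit
Z: hit
T: hit
V: fault, evict R, frames [B, Z, T, V]
Page faults: 5.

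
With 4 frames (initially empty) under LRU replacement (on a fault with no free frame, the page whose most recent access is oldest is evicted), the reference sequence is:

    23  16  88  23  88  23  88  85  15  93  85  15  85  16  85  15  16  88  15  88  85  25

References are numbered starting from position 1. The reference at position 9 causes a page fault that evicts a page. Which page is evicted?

pos 1: 23 -> miss, frames (23)
pos 2: 16 -> miss, frames (23 16)
pos 3: 88 -> miss, frames (23 16 88)
pos 4: 23 -> hit
pos 5: 88 -> hit
pos 6: 23 -> hit
pos 7: 88 -> hit
pos 8: 85 -> miss, frames (16 23 88 85)
pos 9: 15 -> miss, evict 16, frames (23 88 85 15)
At position 9, page 16 is evicted.

16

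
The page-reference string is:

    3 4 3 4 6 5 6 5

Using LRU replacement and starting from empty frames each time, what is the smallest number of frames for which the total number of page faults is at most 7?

2

f=1: 8 faults
f=2: 4 faults
f=3: 4 faults
f=4: 4 faults
Smallest f with faults ≤ 7 is 2.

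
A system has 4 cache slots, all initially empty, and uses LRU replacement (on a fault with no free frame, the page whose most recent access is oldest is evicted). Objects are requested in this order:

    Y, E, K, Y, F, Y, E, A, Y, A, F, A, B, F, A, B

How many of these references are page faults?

Y: fault, frames [Y]
E: fault, frames [Y, E]
K: fault, frames [Y, E, K]
Y: hit
F: fault, frames [E, K, Y, F]
Y: hit
E: hit
A: fault, evict K, frames [F, Y, E, A]
Y: hit
A: hit
F: hit
A: hit
B: fault, evict E, frames [Y, F, A, B]
F: hit
A: hit
B: hit
Page faults: 6.

6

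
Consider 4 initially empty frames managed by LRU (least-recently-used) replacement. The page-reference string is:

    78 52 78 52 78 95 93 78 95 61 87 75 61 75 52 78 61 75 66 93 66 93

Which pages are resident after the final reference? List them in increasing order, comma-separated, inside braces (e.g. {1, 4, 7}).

78: fault, frames (78)
52: fault, frames (78 52)
78: hit
52: hit
78: hit
95: fault, frames (52 78 95)
93: fault, frames (52 78 95 93)
78: hit
95: hit
61: fault, evict 52, frames (93 78 95 61)
87: fault, evict 93, frames (78 95 61 87)
75: fault, evict 78, frames (95 61 87 75)
61: hit
75: hit
52: fault, evict 95, frames (87 61 75 52)
78: fault, evict 87, frames (61 75 52 78)
61: hit
75: hit
66: fault, evict 52, frames (78 61 75 66)
93: fault, evict 78, frames (61 75 66 93)
66: hit
93: hit

{61, 66, 75, 93}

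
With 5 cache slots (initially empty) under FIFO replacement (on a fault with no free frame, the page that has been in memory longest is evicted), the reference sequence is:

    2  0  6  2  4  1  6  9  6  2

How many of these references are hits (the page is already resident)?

3

2 -> fault, frames (2)
0 -> fault, frames (2 0)
6 -> fault, frames (2 0 6)
2 -> hit
4 -> fault, frames (2 0 6 4)
1 -> fault, frames (2 0 6 4 1)
6 -> hit
9 -> fault, evict 2, frames (0 6 4 1 9)
6 -> hit
2 -> fault, evict 0, frames (6 4 1 9 2)
Hits: 3.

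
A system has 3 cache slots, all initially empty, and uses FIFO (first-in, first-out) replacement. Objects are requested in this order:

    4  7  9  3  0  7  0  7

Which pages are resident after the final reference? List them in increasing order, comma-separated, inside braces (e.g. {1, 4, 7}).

4 → fault, frames [4]
7 → fault, frames [4, 7]
9 → fault, frames [4, 7, 9]
3 → fault, evict 4, frames [7, 9, 3]
0 → fault, evict 7, frames [9, 3, 0]
7 → fault, evict 9, frames [3, 0, 7]
0 → hit
7 → hit

{0, 3, 7}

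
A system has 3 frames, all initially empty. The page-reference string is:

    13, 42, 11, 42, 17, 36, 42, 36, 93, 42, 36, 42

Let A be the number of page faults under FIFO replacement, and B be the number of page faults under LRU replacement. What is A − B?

Under FIFO: F F F . F F F . F . . . → 7 faults.
Under LRU: F F F . F F . . F . . . → 6 faults.
A − B = 7 − 6 = 1.

1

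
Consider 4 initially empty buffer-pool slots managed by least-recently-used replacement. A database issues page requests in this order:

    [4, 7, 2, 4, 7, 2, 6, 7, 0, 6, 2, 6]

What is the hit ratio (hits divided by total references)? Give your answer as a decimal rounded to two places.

4 → miss, frames [4]
7 → miss, frames [4, 7]
2 → miss, frames [4, 7, 2]
4 → hit
7 → hit
2 → hit
6 → miss, frames [4, 7, 2, 6]
7 → hit
0 → miss, evict 4, frames [2, 6, 7, 0]
6 → hit
2 → hit
6 → hit
Hits: 7 of 12 references → 7/12 = 0.5833.

0.58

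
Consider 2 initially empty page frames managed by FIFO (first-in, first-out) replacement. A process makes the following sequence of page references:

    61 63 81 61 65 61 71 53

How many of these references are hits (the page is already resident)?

61 → fault, frames [61]
63 → fault, frames [61, 63]
81 → fault, evict 61, frames [63, 81]
61 → fault, evict 63, frames [81, 61]
65 → fault, evict 81, frames [61, 65]
61 → hit
71 → fault, evict 61, frames [65, 71]
53 → fault, evict 65, frames [71, 53]
Hits: 1.

1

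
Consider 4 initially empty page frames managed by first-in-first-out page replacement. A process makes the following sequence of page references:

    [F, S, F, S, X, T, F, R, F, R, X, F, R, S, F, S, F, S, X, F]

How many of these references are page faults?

8

F -> miss, frames (F)
S -> miss, frames (F S)
F -> hit
S -> hit
X -> miss, frames (F S X)
T -> miss, frames (F S X T)
F -> hit
R -> miss, evict F, frames (S X T R)
F -> miss, evict S, frames (X T R F)
R -> hit
X -> hit
F -> hit
R -> hit
S -> miss, evict X, frames (T R F S)
F -> hit
S -> hit
F -> hit
S -> hit
X -> miss, evict T, frames (R F S X)
F -> hit
Page faults: 8.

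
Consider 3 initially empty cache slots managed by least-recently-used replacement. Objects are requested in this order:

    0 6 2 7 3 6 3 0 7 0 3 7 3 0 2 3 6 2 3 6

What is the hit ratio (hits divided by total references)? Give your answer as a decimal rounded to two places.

0: fault, frames (0)
6: fault, frames (0 6)
2: fault, frames (0 6 2)
7: fault, evict 0, frames (6 2 7)
3: fault, evict 6, frames (2 7 3)
6: fault, evict 2, frames (7 3 6)
3: hit
0: fault, evict 7, frames (6 3 0)
7: fault, evict 6, frames (3 0 7)
0: hit
3: hit
7: hit
3: hit
0: hit
2: fault, evict 7, frames (3 0 2)
3: hit
6: fault, evict 0, frames (2 3 6)
2: hit
3: hit
6: hit
Hits: 10 of 20 references → 10/20 = 0.5000.

0.50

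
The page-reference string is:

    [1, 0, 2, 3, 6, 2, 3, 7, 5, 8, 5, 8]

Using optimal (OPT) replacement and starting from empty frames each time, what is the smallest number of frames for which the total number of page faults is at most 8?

f=1: 12 faults
f=2: 9 faults
f=3: 8 faults
f=4: 8 faults
f=5: 8 faults
f=6: 8 faults
f=7: 8 faults
f=8: 8 faults
Smallest f with faults ≤ 8 is 3.

3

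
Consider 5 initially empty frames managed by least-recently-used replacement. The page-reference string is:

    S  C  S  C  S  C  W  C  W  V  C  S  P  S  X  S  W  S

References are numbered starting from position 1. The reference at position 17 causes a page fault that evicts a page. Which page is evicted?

V

pos 1: S -> fault, frames (S)
pos 2: C -> fault, frames (S C)
pos 3: S -> hit
pos 4: C -> hit
pos 5: S -> hit
pos 6: C -> hit
pos 7: W -> fault, frames (S C W)
pos 8: C -> hit
pos 9: W -> hit
pos 10: V -> fault, frames (S C W V)
pos 11: C -> hit
pos 12: S -> hit
pos 13: P -> fault, frames (W V C S P)
pos 14: S -> hit
pos 15: X -> fault, evict W, frames (V C P S X)
pos 16: S -> hit
pos 17: W -> fault, evict V, frames (C P X S W)
At position 17, page V is evicted.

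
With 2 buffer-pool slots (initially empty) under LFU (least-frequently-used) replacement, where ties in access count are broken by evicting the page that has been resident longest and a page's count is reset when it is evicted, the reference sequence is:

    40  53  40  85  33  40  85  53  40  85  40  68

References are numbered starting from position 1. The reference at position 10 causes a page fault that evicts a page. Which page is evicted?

pos 1: 40 -> fault, frames {40}
pos 2: 53 -> fault, frames {40,53}
pos 3: 40 -> hit
pos 4: 85 -> fault, evict 53, frames {40,85}
pos 5: 33 -> fault, evict 85, frames {40,33}
pos 6: 40 -> hit
pos 7: 85 -> fault, evict 33, frames {40,85}
pos 8: 53 -> fault, evict 85, frames {40,53}
pos 9: 40 -> hit
pos 10: 85 -> fault, evict 53, frames {40,85}
At position 10, page 53 is evicted.

53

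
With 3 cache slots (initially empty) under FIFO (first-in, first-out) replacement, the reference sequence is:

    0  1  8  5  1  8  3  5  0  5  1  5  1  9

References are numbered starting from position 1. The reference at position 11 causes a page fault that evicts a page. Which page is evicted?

5

pos 1: 0 -> miss, frames {0}
pos 2: 1 -> miss, frames {0,1}
pos 3: 8 -> miss, frames {0,1,8}
pos 4: 5 -> miss, evict 0, frames {1,8,5}
pos 5: 1 -> hit
pos 6: 8 -> hit
pos 7: 3 -> miss, evict 1, frames {8,5,3}
pos 8: 5 -> hit
pos 9: 0 -> miss, evict 8, frames {5,3,0}
pos 10: 5 -> hit
pos 11: 1 -> miss, evict 5, frames {3,0,1}
At position 11, page 5 is evicted.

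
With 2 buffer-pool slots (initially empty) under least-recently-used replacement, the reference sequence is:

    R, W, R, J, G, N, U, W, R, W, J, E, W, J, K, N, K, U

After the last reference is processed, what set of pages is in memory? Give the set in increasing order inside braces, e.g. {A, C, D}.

R → fault, frames [R]
W → fault, frames [R, W]
R → hit
J → fault, evict W, frames [R, J]
G → fault, evict R, frames [J, G]
N → fault, evict J, frames [G, N]
U → fault, evict G, frames [N, U]
W → fault, evict N, frames [U, W]
R → fault, evict U, frames [W, R]
W → hit
J → fault, evict R, frames [W, J]
E → fault, evict W, frames [J, E]
W → fault, evict J, frames [E, W]
J → fault, evict E, frames [W, J]
K → fault, evict W, frames [J, K]
N → fault, evict J, frames [K, N]
K → hit
U → fault, evict N, frames [K, U]

{K, U}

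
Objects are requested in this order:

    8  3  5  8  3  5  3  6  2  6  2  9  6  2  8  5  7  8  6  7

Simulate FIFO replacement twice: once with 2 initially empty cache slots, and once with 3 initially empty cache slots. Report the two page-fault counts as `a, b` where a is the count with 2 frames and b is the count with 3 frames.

2 frames: F F F F F F . F F . . F F F F F F F F F → 17 faults.
3 frames: F F F . . . . F F . . F . . F F F . F . → 10 faults.
10 < 17: adding a frame reduced faults, as is typical.

17, 10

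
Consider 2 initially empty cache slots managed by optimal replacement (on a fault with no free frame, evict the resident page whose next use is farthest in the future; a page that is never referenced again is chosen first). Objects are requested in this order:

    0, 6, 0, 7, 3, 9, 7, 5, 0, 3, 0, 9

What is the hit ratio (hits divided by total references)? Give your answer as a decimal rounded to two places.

0.25

0: miss, frames [0]
6: miss, frames [0, 6]
0: hit
7: miss, evict 6, frames [0, 7]
3: miss, evict 0, frames [7, 3]
9: miss, evict 3, frames [7, 9]
7: hit
5: miss, evict 7, frames [9, 5]
0: miss, evict 5, frames [9, 0]
3: miss, evict 9, frames [0, 3]
0: hit
9: miss, evict 3, frames [0, 9]
Hits: 3 of 12 references → 3/12 = 0.2500.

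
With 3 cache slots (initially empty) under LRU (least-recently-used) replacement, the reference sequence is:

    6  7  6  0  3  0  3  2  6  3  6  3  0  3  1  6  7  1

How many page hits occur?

6 → fault, frames [6]
7 → fault, frames [6, 7]
6 → hit
0 → fault, frames [7, 6, 0]
3 → fault, evict 7, frames [6, 0, 3]
0 → hit
3 → hit
2 → fault, evict 6, frames [0, 3, 2]
6 → fault, evict 0, frames [3, 2, 6]
3 → hit
6 → hit
3 → hit
0 → fault, evict 2, frames [6, 3, 0]
3 → hit
1 → fault, evict 6, frames [0, 3, 1]
6 → fault, evict 0, frames [3, 1, 6]
7 → fault, evict 3, frames [1, 6, 7]
1 → hit
Hits: 8.

8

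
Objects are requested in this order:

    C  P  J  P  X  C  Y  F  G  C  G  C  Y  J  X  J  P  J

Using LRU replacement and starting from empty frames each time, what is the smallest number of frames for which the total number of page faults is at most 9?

6

f=1: 18 faults
f=2: 13 faults
f=3: 13 faults
f=4: 10 faults
f=5: 10 faults
f=6: 9 faults
f=7: 7 faults
Smallest f with faults ≤ 9 is 6.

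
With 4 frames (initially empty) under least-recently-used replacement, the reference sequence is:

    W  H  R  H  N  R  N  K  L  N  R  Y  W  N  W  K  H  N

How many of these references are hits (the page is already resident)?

W: fault, frames (W)
H: fault, frames (W H)
R: fault, frames (W H R)
H: hit
N: fault, frames (W R H N)
R: hit
N: hit
K: fault, evict W, frames (H R N K)
L: fault, evict H, frames (R N K L)
N: hit
R: hit
Y: fault, evict K, frames (L N R Y)
W: fault, evict L, frames (N R Y W)
N: hit
W: hit
K: fault, evict R, frames (Y N W K)
H: fault, evict Y, frames (N W K H)
N: hit
Hits: 8.

8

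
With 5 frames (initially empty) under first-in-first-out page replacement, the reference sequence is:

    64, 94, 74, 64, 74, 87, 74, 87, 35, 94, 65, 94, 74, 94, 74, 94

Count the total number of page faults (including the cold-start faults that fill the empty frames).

64 -> fault, frames {64}
94 -> fault, frames {64,94}
74 -> fault, frames {64,94,74}
64 -> hit
74 -> hit
87 -> fault, frames {64,94,74,87}
74 -> hit
87 -> hit
35 -> fault, frames {64,94,74,87,35}
94 -> hit
65 -> fault, evict 64, frames {94,74,87,35,65}
94 -> hit
74 -> hit
94 -> hit
74 -> hit
94 -> hit
Page faults: 6.

6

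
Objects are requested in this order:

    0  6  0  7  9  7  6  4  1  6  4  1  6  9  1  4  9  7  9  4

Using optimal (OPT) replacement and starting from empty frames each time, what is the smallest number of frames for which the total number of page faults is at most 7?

f=1: 20 faults
f=2: 13 faults
f=3: 8 faults
f=4: 7 faults
f=5: 6 faults
f=6: 6 faults
Smallest f with faults ≤ 7 is 4.

4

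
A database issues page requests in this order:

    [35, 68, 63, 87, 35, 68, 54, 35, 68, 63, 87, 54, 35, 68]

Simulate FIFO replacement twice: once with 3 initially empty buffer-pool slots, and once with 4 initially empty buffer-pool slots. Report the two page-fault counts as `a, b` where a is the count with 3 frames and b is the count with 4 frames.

3 frames: F F F F F F F . . F F . F F → 11 faults.
4 frames: F F F F . . F F F F F F F F → 12 faults.
12 > 11: adding a frame increased faults — Belady's anomaly.

11, 12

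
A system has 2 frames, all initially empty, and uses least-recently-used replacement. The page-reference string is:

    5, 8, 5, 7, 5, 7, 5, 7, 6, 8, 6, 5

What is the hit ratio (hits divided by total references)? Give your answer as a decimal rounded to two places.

0.50

5 → miss, frames {5}
8 → miss, frames {5,8}
5 → hit
7 → miss, evict 8, frames {5,7}
5 → hit
7 → hit
5 → hit
7 → hit
6 → miss, evict 5, frames {7,6}
8 → miss, evict 7, frames {6,8}
6 → hit
5 → miss, evict 8, frames {6,5}
Hits: 6 of 12 references → 6/12 = 0.5000.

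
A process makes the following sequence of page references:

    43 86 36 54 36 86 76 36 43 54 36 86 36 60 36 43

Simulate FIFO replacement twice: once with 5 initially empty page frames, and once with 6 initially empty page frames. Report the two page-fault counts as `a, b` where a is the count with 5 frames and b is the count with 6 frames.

7, 6

5 frames: F F F F . . F . . . . . . F . F → 7 faults.
6 frames: F F F F . . F . . . . . . F . . → 6 faults.
6 < 7: adding a frame reduced faults, as is typical.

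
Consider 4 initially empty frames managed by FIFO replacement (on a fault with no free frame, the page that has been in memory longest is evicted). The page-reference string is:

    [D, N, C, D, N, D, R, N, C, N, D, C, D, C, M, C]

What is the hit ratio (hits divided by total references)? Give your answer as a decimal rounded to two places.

D -> miss, frames {D}
N -> miss, frames {D,N}
C -> miss, frames {D,N,C}
D -> hit
N -> hit
D -> hit
R -> miss, frames {D,N,C,R}
N -> hit
C -> hit
N -> hit
D -> hit
C -> hit
D -> hit
C -> hit
M -> miss, evict D, frames {N,C,R,M}
C -> hit
Hits: 11 of 16 references → 11/16 = 0.6875.

0.69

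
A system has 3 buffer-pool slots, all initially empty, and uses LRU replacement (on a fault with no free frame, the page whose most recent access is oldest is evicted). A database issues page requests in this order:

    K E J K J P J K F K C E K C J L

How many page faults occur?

K → fault, frames [K]
E → fault, frames [K, E]
J → fault, frames [K, E, J]
K → hit
J → hit
P → fault, evict E, frames [K, J, P]
J → hit
K → hit
F → fault, evict P, frames [J, K, F]
K → hit
C → fault, evict J, frames [F, K, C]
E → fault, evict F, frames [K, C, E]
K → hit
C → hit
J → fault, evict E, frames [K, C, J]
L → fault, evict K, frames [C, J, L]
Page faults: 9.

9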